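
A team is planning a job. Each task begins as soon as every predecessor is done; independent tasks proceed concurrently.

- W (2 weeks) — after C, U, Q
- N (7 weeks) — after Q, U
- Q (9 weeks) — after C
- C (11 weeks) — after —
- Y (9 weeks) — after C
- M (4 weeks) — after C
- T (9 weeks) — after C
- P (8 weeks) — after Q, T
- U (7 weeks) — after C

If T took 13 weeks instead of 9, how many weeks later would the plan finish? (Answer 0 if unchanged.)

4

Critical path before the change: C→T→P = 11+9+8 = 28 giving 28 weeks.
T lies on that path, so at 13 weeks the path becomes 32 weeks.
The critical path is still C→T→P; finish is now 32 weeks.
Change in finish: 32 − 28 = +4 weeks.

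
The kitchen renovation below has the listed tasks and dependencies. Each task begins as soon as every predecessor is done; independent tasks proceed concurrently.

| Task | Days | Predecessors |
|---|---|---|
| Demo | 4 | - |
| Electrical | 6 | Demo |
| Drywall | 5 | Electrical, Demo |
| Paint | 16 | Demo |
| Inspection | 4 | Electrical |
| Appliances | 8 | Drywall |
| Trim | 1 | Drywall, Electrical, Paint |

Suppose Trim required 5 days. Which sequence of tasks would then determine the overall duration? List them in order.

Demo, Paint, Trim

Critical path before the change: Demo→Electrical→Drywall→Appliances = 4+6+5+8 = 23 giving 23 days.
The longest path through Trim is only 21 days, so Trim has float 2.
The binding chain switches to Demo→Paint→Trim = 4+16+5 = 25; finish 25 days.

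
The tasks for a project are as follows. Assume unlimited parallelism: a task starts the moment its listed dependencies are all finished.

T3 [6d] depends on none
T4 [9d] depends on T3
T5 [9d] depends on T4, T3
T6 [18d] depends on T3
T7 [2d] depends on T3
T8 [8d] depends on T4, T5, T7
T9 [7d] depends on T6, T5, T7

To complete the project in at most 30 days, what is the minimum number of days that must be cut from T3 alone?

2

Current finish: 32 days; target: 30.
T3 is on every critical path, so each day cut from T3 cuts the finish by one (this holds down to a finish of 27).
Need 32 − 30 = 2 days off T3 → T3 becomes 4 days, finish becomes 30.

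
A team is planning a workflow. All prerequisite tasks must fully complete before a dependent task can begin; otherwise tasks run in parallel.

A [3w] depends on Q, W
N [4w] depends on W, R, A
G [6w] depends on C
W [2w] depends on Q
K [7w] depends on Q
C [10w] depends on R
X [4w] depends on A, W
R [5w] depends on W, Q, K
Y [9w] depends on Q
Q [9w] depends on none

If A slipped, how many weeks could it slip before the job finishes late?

19

Critical path: Q→K→R→C→G = 9+7+5+10+6 = 37, so the finish is 37 weeks.
A finishes as early as 14 and must finish by 33.
Float = 37 − 18 = 19.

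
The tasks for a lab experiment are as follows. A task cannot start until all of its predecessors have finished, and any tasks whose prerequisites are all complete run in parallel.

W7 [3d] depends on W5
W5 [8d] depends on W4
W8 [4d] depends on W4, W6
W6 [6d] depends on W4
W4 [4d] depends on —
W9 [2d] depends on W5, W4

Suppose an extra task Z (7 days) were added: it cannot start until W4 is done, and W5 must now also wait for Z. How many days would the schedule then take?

Originally the schedule takes 15 days.
With Z inserted, W5 now waits for max(W4, Z).
New critical path: W4→Z→W5→W7 = 4+7+8+3 = 22 ⇒ 22 days.

22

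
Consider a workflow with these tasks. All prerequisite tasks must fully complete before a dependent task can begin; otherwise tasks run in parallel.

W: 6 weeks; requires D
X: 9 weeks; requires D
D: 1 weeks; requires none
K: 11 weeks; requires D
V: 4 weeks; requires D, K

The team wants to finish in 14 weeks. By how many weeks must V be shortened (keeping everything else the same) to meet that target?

2

Current finish: 16 weeks; target: 14.
V is on every critical path, so each week cut from V cuts the finish by one (this holds down to a finish of 13).
Need 16 − 14 = 2 weeks off V → V becomes 2 weeks, finish becomes 14.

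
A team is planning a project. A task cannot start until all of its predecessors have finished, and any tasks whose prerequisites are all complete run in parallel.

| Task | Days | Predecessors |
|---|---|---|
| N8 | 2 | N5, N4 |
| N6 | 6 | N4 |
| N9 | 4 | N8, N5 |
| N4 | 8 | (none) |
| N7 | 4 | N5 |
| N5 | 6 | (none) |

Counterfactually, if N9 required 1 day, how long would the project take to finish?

Critical path before the change: N4→N8→N9 = 8+2+4 = 14 giving 14 days.
N9 lies on that path, so at 1 day the path becomes 11 days.
The binding chain switches to N4→N6 = 8+6 = 14; finish 14 days.

14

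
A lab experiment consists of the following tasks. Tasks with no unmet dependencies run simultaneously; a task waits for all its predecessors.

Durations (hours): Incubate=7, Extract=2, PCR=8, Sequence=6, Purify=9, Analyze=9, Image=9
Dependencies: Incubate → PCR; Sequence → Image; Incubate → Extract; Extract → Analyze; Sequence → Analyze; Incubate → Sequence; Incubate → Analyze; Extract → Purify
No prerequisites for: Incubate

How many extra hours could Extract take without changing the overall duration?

4

The longest chain is Incubate→Sequence→Analyze = 7+6+9 = 22; overall finish 22 hours.
Longest path through Extract: 18 hours (earliest finish 9, latest finish 13).
Float = 22 − 18 = 4.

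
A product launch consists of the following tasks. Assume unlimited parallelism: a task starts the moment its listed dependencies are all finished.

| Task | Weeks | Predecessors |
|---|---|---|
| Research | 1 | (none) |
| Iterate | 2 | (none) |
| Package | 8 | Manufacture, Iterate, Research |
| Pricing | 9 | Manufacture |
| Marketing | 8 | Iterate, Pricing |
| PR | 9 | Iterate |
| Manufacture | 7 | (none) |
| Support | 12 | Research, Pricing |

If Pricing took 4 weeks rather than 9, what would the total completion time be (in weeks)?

23

Critical path before the change: Manufacture→Pricing→Support = 7+9+12 = 28 giving 28 weeks.
Pricing lies on that path, so at 4 weeks the path becomes 23 weeks.
That remains the longest chain; total 23 weeks.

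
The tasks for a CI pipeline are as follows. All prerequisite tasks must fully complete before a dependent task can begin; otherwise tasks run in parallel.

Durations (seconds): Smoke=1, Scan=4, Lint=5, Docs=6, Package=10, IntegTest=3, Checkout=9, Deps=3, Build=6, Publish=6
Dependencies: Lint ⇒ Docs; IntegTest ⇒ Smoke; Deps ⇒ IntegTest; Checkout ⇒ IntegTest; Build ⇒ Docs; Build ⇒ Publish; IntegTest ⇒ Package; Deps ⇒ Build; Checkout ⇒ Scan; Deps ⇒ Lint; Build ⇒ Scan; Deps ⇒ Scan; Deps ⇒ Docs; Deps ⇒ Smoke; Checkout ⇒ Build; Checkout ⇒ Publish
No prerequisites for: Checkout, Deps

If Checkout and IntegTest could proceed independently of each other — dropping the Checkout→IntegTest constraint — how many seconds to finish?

21

With the dependency in place, Checkout→IntegTest→Package = 9+3+10 = 22 sets the finish at 22 seconds.
Without Checkout→IntegTest, IntegTest's earliest start moves from 9 to 3.
New critical path: Checkout→Build→Docs = 9+6+6 = 21 ⇒ 21 seconds.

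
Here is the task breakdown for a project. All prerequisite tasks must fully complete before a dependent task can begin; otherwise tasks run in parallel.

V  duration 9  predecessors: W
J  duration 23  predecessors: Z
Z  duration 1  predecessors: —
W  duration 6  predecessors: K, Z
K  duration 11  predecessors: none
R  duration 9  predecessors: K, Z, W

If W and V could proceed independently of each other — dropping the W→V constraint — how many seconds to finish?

With the dependency in place, K→W→V = 11+6+9 = 26 sets the finish at 26 seconds.
Without W→V, V's earliest start moves from 17 to 0.
After: K→W→R = 11+6+9 = 26 → 26 seconds.

26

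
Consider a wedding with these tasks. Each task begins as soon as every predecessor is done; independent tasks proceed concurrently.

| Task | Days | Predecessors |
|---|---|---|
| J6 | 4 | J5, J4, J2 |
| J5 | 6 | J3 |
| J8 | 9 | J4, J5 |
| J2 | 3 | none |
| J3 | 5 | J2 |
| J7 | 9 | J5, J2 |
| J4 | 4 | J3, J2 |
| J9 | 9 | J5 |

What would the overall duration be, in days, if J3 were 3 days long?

As given, the longest chain is J2→J3→J5→J7 = 3+5+6+9 = 23, so the finish is 23 days.
J3 is on the critical path; changing it to 3 makes that path 21 days.
That remains the longest chain; total 21 days.

21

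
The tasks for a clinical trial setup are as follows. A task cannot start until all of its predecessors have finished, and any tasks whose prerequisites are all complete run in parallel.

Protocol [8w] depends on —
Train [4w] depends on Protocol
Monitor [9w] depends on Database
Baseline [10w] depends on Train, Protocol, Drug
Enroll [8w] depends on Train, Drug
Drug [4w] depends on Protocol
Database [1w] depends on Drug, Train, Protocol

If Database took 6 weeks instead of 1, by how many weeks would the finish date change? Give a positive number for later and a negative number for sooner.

Actual critical path: Protocol→Drug→Database→Monitor = 8+4+1+9 = 22 ⇒ 22 weeks.
Database lies on that path, so at 6 weeks the path becomes 27 weeks.
New critical path: Protocol→Train→Database→Monitor = 8+4+6+9 = 27 ⇒ 27 weeks.
Change in finish: 27 − 22 = +5 weeks.

5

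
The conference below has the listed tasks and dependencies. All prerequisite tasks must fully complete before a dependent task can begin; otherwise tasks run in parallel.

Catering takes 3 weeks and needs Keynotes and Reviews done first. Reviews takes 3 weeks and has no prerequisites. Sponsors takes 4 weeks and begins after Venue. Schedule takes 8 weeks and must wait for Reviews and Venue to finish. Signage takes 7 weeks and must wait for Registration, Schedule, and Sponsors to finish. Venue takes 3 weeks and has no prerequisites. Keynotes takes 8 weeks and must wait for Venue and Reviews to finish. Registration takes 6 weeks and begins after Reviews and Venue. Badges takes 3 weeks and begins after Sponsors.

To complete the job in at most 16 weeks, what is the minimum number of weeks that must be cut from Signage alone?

Current finish: 18 weeks; target: 16.
Signage is on every critical path, so each week cut from Signage cuts the finish by one (this holds down to a finish of 14).
Need 18 − 16 = 2 weeks off Signage → Signage becomes 5 weeks, finish becomes 16.

2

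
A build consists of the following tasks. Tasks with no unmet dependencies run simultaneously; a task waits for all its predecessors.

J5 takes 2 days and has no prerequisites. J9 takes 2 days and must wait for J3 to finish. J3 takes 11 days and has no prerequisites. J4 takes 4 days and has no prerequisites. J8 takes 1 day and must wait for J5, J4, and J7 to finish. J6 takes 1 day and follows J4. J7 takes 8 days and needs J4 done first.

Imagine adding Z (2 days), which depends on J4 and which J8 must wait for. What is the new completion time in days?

Originally the build takes 13 days.
With Z inserted, J8 now waits for max(J5, J4, J7, Z).
New critical path: J3→J9 = 11+2 = 13 ⇒ 13 days.

13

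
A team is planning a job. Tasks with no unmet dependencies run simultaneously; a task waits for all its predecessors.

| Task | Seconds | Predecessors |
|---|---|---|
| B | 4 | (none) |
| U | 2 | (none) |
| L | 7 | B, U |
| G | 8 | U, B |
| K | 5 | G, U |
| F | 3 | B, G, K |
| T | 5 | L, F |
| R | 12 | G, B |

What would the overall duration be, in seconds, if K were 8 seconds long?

The binding path is B→G→K→F→T = 4+8+5+3+5 = 25; finish at 25 seconds.
Since K is critical, the +3 change carries straight to that chain (now 28 seconds).
That remains the longest chain; total 28 seconds.

28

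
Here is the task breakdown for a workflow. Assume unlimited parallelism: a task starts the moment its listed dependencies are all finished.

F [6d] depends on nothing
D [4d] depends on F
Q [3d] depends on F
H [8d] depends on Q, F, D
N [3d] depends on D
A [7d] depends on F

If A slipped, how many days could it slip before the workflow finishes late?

F→D→H = 6+4+8 = 18 sets the makespan at 18 days.
A finishes as early as 13 and must finish by 18.
Slack of A = 11 − 6 = 5 days.

5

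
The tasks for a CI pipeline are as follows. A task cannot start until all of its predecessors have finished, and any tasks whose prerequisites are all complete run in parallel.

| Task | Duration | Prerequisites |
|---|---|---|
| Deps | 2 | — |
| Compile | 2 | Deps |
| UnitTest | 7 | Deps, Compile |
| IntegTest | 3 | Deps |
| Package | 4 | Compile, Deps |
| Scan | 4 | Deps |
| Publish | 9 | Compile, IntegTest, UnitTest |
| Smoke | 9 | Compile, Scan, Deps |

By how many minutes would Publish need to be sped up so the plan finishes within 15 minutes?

5

Current finish: 20 minutes; target: 15.
Publish is on every critical path, so each minute cut from Publish cuts the finish by one (this holds down to a finish of 15).
Need 20 − 15 = 5 minutes off Publish → Publish becomes 4 minutes, finish becomes 15.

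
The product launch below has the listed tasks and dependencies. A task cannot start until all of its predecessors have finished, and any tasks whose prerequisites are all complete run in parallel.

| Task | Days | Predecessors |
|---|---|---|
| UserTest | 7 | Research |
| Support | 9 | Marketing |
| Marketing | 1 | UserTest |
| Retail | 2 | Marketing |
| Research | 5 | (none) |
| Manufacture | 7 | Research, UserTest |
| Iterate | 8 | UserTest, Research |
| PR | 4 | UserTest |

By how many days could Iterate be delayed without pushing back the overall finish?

2

Research→UserTest→Marketing→Support = 5+7+1+9 = 22 sets the makespan at 22 days.
The longest chain containing Iterate totals 20 days.
So Iterate can slip 22 − 20 = 2 days.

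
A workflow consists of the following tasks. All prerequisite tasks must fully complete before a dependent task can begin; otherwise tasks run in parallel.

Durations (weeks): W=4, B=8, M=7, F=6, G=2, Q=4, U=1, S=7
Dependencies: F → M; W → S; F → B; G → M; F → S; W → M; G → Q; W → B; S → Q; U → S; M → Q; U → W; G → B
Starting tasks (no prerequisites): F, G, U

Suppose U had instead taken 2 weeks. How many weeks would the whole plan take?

17

Baseline: F→S→Q = 6+7+4 = 17 → 17 weeks.
U is off the critical path — its longest chain is 16 weeks, giving 1 of slack.
No other chain overtakes it, so the finish is 17 weeks.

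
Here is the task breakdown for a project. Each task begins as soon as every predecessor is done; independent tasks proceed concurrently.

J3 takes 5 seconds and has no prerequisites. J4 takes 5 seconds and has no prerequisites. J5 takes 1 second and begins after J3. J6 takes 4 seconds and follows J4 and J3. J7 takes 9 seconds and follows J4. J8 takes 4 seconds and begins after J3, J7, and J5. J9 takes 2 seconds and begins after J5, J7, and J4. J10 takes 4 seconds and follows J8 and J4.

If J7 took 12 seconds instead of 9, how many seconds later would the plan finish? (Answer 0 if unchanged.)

Baseline: J4→J7→J8→J10 = 5+9+4+4 = 22 → 22 seconds.
J7 lies on that path, so at 12 seconds the path becomes 25 seconds.
The critical path is still J4→J7→J8→J10; finish is now 25 seconds.
Change in finish: 25 − 22 = +3 seconds.

3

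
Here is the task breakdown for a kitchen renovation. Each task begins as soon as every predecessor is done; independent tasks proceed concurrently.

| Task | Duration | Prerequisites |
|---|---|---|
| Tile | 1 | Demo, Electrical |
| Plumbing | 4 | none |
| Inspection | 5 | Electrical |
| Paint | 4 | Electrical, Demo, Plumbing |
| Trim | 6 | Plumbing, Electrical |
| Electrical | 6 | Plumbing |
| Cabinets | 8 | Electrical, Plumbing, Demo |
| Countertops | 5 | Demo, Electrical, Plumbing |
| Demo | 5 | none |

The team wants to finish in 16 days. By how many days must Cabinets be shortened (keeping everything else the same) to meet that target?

2

Current finish: 18 days; target: 16.
Cabinets is on every critical path, so each day cut from Cabinets cuts the finish by one (this holds down to a finish of 16).
Need 18 − 16 = 2 days off Cabinets → Cabinets becomes 6 days, finish becomes 16.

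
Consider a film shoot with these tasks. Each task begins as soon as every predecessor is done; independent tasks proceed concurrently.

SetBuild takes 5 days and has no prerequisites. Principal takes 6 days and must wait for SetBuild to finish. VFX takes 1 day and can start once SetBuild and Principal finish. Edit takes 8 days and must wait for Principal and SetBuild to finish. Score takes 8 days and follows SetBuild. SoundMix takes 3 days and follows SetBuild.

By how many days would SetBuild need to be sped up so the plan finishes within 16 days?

3

Current finish: 19 days; target: 16.
SetBuild is on every critical path, so each day cut from SetBuild cuts the finish by one (this holds down to a finish of 15).
Need 19 − 16 = 3 days off SetBuild → SetBuild becomes 2 days, finish becomes 16.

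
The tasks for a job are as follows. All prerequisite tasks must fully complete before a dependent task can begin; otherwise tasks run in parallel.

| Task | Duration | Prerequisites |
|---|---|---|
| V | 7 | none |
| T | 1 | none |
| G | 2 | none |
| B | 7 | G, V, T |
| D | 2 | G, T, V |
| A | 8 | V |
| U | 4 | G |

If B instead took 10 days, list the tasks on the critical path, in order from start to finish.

As given, the longest chain is V→A = 7+8 = 15, so the finish is 15 days.
B has 1 day of float (longest path through it is 14).
Now V→B = 7+10 = 17 is longest, so the finish becomes 17 days.

V, B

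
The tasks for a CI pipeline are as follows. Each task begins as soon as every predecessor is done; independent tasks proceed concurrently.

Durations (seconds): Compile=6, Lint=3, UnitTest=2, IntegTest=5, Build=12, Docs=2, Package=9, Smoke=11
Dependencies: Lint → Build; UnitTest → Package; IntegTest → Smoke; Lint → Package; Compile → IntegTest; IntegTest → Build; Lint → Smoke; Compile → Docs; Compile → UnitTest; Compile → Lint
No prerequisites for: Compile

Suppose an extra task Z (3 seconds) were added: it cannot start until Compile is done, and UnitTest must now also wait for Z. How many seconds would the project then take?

Originally the project takes 23 seconds.
With Z inserted, UnitTest now waits for max(Compile, Z).
New critical path: Compile→IntegTest→Build = 6+5+12 = 23 ⇒ 23 seconds.

23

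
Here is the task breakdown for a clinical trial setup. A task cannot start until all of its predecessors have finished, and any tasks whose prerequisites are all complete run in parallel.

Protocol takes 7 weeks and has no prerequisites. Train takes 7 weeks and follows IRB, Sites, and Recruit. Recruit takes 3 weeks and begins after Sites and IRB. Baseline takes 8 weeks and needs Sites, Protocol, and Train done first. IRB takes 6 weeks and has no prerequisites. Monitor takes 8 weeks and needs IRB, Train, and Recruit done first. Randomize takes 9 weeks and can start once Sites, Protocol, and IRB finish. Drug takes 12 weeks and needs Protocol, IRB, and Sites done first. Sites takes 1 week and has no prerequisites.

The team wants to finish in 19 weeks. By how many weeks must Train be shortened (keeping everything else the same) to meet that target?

5

Current finish: 24 weeks; target: 19.
Train is on every critical path, so each week cut from Train cuts the finish by one (this holds down to a finish of 19).
Need 24 − 19 = 5 weeks off Train → Train becomes 2 weeks, finish becomes 19.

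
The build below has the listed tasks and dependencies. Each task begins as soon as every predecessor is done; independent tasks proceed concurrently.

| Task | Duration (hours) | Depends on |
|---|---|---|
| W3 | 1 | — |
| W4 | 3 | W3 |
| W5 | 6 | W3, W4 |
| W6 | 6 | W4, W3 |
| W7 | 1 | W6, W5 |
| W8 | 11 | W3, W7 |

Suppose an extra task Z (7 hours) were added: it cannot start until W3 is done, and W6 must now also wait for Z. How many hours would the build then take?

26

Originally the build takes 22 hours.
With Z inserted, W6 now waits for max(W4, W3, Z).
New critical path: W3→Z→W6→W7→W8 = 1+7+6+1+11 = 26 ⇒ 26 hours.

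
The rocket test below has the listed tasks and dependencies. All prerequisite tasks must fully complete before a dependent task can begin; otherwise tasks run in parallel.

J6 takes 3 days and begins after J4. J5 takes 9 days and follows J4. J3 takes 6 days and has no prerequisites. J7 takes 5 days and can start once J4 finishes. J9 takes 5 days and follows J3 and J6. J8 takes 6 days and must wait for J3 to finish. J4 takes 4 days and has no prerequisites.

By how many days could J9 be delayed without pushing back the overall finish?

1

Critical path: J4→J5 = 4+9 = 13, so the finish is 13 days.
The longest chain containing J9 totals 12 days.
Slack of J9 = 8 − 7 = 1 day.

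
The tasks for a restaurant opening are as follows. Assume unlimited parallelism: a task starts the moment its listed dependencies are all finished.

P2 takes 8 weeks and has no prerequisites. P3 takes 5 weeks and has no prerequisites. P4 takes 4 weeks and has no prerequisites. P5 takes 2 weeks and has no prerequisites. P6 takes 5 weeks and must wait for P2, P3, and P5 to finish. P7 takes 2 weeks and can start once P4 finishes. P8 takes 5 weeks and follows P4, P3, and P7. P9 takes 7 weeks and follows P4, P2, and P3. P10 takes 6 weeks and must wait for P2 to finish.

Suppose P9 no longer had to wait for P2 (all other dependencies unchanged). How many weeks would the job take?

Original critical path: P2→P9 = 8+7 = 15 ⇒ 15 weeks.
Without P2→P9, P9's earliest start moves from 8 to 5.
After: P2→P10 = 8+6 = 14 → 14 weeks.

14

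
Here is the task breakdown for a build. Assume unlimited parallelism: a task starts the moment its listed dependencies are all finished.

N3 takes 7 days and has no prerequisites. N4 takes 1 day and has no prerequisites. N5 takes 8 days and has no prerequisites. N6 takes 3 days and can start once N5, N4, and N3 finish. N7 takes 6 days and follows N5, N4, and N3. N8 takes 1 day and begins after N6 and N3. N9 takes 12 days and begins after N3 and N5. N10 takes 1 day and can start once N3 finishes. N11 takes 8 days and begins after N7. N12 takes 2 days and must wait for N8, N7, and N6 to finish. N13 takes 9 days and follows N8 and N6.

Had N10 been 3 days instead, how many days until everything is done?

22

Critical path before the change: N5→N7→N11 = 8+6+8 = 22 giving 22 days.
N10 has 14 days of float (longest path through it is 8).
No other chain overtakes it, so the finish is 22 days.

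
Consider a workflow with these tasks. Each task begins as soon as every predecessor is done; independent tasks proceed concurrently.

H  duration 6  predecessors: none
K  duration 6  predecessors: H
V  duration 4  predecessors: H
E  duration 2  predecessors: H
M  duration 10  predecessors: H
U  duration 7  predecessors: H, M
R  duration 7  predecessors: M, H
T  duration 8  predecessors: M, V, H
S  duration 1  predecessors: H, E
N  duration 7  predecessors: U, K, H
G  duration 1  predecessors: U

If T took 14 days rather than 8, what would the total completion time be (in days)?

Critical path before the change: H→M→U→N = 6+10+7+7 = 30 giving 30 days.
The longest path through T is only 24 days, so T has float 6.
The critical path is still H→M→U→N; finish is now 30 days.

30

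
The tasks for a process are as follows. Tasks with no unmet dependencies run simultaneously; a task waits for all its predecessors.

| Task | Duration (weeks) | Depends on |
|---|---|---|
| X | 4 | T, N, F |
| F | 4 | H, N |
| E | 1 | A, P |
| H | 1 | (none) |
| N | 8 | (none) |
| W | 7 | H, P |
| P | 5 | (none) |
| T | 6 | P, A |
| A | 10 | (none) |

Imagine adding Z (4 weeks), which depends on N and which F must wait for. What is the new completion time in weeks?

Originally the schedule takes 20 weeks.
With Z inserted, F now waits for max(H, N, Z).
New critical path: N→Z→F→X = 8+4+4+4 = 20 ⇒ 20 weeks.

20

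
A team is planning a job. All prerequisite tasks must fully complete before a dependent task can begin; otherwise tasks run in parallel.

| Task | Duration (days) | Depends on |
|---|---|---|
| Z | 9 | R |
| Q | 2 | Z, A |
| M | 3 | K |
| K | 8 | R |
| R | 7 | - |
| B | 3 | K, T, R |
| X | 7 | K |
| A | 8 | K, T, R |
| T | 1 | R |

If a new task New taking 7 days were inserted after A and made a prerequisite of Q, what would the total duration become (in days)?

Originally the plan takes 25 days.
With New inserted, Q now waits for max(Z, A, New).
New critical path: R→K→A→New→Q = 7+8+8+7+2 = 32 ⇒ 32 days.

32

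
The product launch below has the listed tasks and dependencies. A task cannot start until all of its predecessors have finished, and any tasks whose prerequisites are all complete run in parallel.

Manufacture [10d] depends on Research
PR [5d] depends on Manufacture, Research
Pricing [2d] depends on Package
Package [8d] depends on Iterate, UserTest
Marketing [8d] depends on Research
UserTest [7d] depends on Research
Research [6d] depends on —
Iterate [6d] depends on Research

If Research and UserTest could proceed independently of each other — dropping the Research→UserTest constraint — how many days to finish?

22

Original critical path: Research→UserTest→Package→Pricing = 6+7+8+2 = 23 ⇒ 23 days.
Without Research→UserTest, UserTest's earliest start moves from 6 to 0.
After: Research→Iterate→Package→Pricing = 6+6+8+2 = 22 → 22 days.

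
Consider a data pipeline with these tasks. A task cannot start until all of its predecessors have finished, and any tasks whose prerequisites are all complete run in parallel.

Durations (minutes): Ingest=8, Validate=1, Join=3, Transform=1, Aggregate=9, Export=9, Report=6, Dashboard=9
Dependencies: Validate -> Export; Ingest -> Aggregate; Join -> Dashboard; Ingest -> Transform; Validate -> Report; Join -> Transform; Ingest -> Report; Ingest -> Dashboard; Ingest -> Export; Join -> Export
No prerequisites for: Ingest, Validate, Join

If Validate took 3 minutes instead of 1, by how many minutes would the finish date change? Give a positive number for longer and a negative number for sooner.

0

Actual critical path: Ingest→Aggregate = 8+9 = 17 ⇒ 17 minutes.
The longest path through Validate is only 10 minutes, so Validate has float 7.
That remains the longest chain; total 17 minutes.
Change in finish: 17 − 17 = +0 minutes.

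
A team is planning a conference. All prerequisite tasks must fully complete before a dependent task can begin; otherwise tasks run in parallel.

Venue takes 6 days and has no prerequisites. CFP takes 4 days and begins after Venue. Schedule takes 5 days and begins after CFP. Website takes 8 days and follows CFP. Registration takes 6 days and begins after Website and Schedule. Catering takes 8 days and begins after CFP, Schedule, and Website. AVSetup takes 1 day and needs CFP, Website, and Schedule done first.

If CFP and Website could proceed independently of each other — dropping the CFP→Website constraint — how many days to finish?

23

Original critical path: Venue→CFP→Website→Catering = 6+4+8+8 = 26 ⇒ 26 days.
Without CFP→Website, Website's earliest start moves from 10 to 0.
The longest chain is now Venue→CFP→Schedule→Catering = 6+4+5+8 = 23, so the project takes 23 days.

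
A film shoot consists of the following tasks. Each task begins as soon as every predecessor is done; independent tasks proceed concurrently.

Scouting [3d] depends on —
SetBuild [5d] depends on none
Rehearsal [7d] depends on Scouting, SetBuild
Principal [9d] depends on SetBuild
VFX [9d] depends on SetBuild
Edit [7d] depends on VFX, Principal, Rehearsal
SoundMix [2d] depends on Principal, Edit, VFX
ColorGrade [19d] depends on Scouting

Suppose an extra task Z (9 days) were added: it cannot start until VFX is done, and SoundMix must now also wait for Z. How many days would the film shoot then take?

25

Originally the film shoot takes 23 days.
With Z inserted, SoundMix now waits for max(Principal, Edit, VFX, Z).
New critical path: SetBuild→VFX→Z→SoundMix = 5+9+9+2 = 25 ⇒ 25 days.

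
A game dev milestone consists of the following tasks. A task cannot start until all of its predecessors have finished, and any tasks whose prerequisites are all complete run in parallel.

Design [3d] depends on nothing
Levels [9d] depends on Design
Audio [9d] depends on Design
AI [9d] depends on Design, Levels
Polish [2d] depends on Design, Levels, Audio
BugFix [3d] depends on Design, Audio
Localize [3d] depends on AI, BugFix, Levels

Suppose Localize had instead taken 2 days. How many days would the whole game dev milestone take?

Baseline: Design→Levels→AI→Localize = 3+9+9+3 = 24 → 24 days.
Localize lies on that path, so at 2 days the path becomes 23 days.
The critical path is still Design→Levels→AI→Localize; finish is now 23 days.

23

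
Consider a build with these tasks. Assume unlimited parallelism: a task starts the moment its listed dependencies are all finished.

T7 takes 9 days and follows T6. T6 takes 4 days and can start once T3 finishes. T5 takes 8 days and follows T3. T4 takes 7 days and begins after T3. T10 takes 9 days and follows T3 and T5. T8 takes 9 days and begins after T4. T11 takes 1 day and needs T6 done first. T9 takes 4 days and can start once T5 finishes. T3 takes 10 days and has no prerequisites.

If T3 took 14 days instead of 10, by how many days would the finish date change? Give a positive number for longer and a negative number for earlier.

4

Baseline: T3→T5→T10 = 10+8+9 = 27 → 27 days.
T3 is on the critical path; changing it to 14 makes that path 31 days.
No other chain overtakes it, so the finish is 31 days.
Change in finish: 31 − 27 = +4 days.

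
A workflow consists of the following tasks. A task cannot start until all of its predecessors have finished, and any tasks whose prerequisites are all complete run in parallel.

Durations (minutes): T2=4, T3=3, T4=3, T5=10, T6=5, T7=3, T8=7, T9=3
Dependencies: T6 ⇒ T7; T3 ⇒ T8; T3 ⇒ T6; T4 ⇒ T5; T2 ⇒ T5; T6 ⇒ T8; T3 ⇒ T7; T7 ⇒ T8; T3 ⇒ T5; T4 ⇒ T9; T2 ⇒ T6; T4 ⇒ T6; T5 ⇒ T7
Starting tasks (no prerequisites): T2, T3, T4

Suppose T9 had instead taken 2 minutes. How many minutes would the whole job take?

24

Baseline: T2→T5→T7→T8 = 4+10+3+7 = 24 → 24 minutes.
T9 has 18 minutes of float (longest path through it is 6).
No other chain overtakes it, so the finish is 24 minutes.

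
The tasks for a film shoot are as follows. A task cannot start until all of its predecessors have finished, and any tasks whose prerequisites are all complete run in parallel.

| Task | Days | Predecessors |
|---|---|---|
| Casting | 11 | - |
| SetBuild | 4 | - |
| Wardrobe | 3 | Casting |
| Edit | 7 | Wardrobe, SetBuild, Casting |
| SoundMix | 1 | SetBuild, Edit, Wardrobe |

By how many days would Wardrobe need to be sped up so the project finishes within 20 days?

2

Current finish: 22 days; target: 20.
Wardrobe is on every critical path, so each day cut from Wardrobe cuts the finish by one (this holds down to a finish of 20).
Need 22 − 20 = 2 days off Wardrobe → Wardrobe becomes 1 day, finish becomes 20.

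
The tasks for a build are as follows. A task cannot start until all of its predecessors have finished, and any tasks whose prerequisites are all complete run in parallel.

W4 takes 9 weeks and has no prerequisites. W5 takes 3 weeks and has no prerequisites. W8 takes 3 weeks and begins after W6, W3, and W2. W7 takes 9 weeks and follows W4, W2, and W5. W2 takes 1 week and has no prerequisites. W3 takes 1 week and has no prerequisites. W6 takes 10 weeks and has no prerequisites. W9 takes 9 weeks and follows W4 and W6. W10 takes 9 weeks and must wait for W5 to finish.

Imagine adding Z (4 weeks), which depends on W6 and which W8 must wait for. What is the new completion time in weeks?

19

Originally the plan takes 19 weeks.
With Z inserted, W8 now waits for max(W6, W3, W2, Z).
New critical path: W6→W9 = 10+9 = 19 ⇒ 19 weeks.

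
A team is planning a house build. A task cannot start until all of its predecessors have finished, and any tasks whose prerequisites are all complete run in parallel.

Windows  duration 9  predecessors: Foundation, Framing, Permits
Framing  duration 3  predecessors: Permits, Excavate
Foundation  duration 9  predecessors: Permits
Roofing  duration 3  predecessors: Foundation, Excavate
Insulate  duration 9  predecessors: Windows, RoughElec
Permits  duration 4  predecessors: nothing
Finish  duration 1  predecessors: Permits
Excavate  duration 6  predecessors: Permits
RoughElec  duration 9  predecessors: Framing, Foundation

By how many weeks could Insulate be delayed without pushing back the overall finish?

0

Permits→Excavate→Framing→Windows→Insulate = 4+6+3+9+9 = 31 sets the makespan at 31 weeks.
Insulate finishes as early as 31 and must finish by 31.
So Insulate can slip 31 − 31 = 0 weeks.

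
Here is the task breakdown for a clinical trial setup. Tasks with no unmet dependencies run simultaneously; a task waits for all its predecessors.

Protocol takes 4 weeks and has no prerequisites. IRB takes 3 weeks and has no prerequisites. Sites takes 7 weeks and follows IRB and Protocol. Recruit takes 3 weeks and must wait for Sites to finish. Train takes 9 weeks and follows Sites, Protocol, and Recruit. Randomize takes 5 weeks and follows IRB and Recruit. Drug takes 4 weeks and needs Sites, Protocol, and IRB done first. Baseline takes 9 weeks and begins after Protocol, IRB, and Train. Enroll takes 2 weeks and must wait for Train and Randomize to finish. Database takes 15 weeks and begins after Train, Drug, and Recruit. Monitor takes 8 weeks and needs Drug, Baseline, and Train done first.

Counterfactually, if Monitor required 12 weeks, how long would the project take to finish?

44

As given, the longest chain is Protocol→Sites→Recruit→Train→Baseline→Monitor = 4+7+3+9+9+8 = 40, so the finish is 40 weeks.
Since Monitor is critical, the +4 change carries straight to that chain (now 44 weeks).
No other chain overtakes it, so the finish is 44 weeks.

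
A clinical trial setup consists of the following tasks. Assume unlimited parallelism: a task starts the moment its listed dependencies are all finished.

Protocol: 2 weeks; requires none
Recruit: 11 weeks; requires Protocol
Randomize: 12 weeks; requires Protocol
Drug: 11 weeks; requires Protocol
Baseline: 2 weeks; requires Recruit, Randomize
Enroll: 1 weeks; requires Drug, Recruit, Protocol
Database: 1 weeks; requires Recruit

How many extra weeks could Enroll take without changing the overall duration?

Protocol→Randomize→Baseline = 2+12+2 = 16 sets the makespan at 16 weeks.
Enroll finishes as early as 14 and must finish by 16.
Slack of Enroll = 15 − 13 = 2 weeks.

2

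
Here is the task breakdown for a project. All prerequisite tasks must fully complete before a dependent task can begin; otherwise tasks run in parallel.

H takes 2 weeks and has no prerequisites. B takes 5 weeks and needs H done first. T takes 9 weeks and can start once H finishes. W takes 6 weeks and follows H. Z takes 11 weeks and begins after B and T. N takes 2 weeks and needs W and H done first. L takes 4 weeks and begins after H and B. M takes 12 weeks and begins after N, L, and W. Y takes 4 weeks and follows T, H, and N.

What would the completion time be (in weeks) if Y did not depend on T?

23

With the dependency in place, H→B→L→M = 2+5+4+12 = 23 sets the finish at 23 weeks.
Without T→Y, Y's earliest start moves from 11 to 10.
New critical path: H→B→L→M = 2+5+4+12 = 23 ⇒ 23 weeks.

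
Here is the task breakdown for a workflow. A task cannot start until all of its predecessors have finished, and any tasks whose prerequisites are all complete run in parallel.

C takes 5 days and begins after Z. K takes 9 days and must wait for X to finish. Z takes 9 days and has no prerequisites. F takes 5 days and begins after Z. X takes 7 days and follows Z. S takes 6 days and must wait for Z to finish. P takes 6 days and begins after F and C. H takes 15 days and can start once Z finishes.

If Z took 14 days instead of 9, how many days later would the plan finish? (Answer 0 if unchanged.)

5

The binding path is Z→X→K = 9+7+9 = 25; finish at 25 days.
Z is on the critical path; changing it to 14 makes that path 30 days.
No other chain overtakes it, so the finish is 30 days.
Change in finish: 30 − 25 = +5 days.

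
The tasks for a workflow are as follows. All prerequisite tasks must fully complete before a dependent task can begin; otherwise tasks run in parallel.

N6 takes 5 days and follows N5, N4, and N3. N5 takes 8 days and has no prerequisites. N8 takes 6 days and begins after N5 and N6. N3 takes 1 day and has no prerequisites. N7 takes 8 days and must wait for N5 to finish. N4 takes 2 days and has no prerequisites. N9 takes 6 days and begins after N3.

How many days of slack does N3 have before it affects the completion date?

7

Critical path: N5→N6→N8 = 8+5+6 = 19, so the finish is 19 days.
Longest path through N3: 12 days (earliest finish 1, latest finish 8).
Float = 19 − 12 = 7.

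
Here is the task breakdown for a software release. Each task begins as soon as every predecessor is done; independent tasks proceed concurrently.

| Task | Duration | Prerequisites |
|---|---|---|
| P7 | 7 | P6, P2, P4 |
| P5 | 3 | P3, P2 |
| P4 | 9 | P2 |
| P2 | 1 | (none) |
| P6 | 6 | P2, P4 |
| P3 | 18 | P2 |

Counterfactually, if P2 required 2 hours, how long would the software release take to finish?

Actual critical path: P2→P4→P6→P7 = 1+9+6+7 = 23 ⇒ 23 hours.
P2 lies on that path, so at 2 hours the path becomes 24 hours.
That remains the longest chain; total 24 hours.

24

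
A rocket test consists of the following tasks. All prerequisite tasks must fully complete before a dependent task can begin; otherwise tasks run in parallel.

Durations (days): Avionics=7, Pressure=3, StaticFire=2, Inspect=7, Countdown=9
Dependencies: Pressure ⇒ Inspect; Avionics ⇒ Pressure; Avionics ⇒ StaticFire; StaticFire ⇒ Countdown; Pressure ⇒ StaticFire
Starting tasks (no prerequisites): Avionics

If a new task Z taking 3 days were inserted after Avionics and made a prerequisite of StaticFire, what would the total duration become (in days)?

21

Originally the plan takes 21 days.
With Z inserted, StaticFire now waits for max(Avionics, Pressure, Z).
New critical path: Avionics→Z→StaticFire→Countdown = 7+3+2+9 = 21 ⇒ 21 days.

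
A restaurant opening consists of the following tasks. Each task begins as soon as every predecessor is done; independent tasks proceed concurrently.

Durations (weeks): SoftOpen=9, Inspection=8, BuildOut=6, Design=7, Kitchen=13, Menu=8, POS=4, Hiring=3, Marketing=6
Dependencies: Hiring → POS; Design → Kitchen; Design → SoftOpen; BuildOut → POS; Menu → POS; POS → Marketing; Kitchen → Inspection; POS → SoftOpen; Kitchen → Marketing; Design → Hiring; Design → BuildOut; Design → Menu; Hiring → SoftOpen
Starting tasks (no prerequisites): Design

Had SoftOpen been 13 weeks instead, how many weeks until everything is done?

The binding path is Design→Menu→POS→SoftOpen = 7+8+4+9 = 28; finish at 28 weeks.
SoftOpen lies on that path, so at 13 weeks the path becomes 32 weeks.
That remains the longest chain; total 32 weeks.

32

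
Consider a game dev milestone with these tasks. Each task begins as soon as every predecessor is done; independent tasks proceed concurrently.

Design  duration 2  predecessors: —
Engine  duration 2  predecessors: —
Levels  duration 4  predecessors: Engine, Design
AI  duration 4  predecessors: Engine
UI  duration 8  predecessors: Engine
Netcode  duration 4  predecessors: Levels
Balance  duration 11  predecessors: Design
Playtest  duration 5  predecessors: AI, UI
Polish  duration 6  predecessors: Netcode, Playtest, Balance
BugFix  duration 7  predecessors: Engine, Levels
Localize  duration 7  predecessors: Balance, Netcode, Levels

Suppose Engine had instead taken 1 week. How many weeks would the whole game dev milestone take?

Critical path before the change: Engine→UI→Playtest→Polish = 2+8+5+6 = 21 giving 21 weeks.
Since Engine is critical, the -1 change carries straight to that chain (now 20 weeks).
New critical path: Design→Balance→Localize = 2+11+7 = 20 ⇒ 20 weeks.

20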